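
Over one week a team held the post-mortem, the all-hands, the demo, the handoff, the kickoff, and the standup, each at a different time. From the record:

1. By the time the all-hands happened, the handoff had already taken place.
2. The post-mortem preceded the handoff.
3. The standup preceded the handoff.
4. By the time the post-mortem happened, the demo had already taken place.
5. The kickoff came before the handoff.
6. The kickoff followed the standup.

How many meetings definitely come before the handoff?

Directly stated before the handoff: the kickoff, the post-mortem, and the standup.
The demo reaches the handoff via the demo → the post-mortem → the handoff.
That's the demo, the kickoff, the post-mortem, and the standup — 4 in all.

4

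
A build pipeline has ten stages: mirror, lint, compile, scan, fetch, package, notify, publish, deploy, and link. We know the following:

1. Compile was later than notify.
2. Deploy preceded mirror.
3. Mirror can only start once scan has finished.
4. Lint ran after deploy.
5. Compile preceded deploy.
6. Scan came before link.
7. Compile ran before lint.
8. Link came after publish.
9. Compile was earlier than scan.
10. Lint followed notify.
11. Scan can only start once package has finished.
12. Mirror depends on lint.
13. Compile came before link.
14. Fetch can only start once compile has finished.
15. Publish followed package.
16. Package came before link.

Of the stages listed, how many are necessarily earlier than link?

5

Directly stated before link: compile, package, publish, and scan.
Notify reaches link via notify → compile → link.
That's compile, notify, package, publish, and scan — 5 in all.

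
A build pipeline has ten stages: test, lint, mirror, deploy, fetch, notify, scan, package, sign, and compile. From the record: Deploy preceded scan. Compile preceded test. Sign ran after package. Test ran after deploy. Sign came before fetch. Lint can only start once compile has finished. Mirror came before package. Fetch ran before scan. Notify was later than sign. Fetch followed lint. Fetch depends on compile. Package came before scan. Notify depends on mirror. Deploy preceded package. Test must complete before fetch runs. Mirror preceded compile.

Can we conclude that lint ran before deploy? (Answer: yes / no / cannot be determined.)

cannot be determined

No chain of stated constraints runs from lint to deploy, and none runs from deploy to lint either.
So the relative order of lint and deploy is not fixed by the given facts.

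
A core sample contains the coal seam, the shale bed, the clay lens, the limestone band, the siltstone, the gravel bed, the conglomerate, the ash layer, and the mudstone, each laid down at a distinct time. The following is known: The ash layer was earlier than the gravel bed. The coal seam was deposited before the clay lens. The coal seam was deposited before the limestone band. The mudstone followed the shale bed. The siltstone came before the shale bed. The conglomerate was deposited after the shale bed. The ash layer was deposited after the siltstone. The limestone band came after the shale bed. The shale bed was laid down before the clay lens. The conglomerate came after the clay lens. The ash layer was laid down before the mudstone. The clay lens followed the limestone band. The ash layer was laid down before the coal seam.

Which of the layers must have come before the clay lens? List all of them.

the ash layer, the coal seam, the limestone band, the shale bed, the siltstone

Directly stated before the clay lens: the coal seam, the limestone band, and the shale bed.
The ash layer reaches the clay lens via the ash layer → the coal seam → the clay lens.
The siltstone reaches the clay lens via the siltstone → the shale bed → the clay lens.
No chain forces the conglomerate (or any of the others) ahead of the clay lens.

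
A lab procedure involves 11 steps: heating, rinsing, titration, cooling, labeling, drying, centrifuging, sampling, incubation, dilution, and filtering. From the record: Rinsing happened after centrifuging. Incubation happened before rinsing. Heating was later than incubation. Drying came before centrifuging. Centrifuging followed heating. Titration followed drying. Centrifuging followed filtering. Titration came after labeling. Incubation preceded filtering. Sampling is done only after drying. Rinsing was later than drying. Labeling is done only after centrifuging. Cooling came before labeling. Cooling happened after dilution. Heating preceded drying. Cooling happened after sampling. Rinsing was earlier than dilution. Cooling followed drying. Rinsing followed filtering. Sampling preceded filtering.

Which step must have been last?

Every other step has a chain of constraints placing it before titration, so titration is last.

titration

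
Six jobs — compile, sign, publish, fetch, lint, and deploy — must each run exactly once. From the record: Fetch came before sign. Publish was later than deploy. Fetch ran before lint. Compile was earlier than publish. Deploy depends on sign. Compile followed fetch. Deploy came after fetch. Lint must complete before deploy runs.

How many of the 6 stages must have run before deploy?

Directly stated before deploy: fetch, lint, and sign.
That's fetch, lint, and sign — 3 in all.

3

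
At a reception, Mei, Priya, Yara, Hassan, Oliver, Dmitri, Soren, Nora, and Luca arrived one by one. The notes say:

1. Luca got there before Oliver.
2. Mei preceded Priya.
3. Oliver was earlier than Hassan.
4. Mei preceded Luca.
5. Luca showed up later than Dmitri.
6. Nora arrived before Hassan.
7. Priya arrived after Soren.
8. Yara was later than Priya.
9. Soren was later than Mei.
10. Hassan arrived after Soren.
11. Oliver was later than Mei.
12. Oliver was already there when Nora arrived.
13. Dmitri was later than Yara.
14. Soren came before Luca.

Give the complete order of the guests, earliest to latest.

Mei, Soren, Priya, Yara, Dmitri, Luca, Oliver, Nora, Hassan

The constraints fix every adjacent pair, so only one ordering works:
Mei → Soren → Priya → Yara → Dmitri → Luca → Oliver → Nora → Hassan.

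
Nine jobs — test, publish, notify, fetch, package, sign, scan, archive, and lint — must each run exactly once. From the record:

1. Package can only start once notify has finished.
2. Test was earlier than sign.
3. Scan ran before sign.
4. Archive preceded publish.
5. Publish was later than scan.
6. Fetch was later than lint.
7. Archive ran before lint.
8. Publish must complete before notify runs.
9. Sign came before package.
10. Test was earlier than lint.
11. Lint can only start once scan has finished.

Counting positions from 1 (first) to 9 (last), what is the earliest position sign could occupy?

Scan and test must both come before sign — 2 forced predecessors.
Nothing else is forced ahead of sign, so its earliest slot is position 2 + 1 = 3.

3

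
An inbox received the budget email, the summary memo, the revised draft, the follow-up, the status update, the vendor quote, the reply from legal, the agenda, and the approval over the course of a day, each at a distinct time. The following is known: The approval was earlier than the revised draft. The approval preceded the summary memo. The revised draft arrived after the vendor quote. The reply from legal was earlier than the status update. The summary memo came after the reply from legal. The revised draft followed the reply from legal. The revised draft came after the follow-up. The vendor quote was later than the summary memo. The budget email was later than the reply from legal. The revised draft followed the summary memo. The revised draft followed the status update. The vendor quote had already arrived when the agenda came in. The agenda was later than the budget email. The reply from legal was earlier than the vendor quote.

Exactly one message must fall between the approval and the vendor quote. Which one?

the summary memo

Tracing the constraints gives the approval → the summary memo → the vendor quote, so the summary memo sits after the approval and before the vendor quote.
No other message is forced both after the approval and before the vendor quote.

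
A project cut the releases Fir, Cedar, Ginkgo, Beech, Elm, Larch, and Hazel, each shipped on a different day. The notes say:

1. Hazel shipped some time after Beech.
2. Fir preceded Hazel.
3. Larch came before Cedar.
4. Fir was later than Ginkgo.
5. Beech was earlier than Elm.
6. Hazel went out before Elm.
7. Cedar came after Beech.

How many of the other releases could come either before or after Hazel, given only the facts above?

2

Forced before Hazel: Beech, Fir, and Ginkgo; forced after Hazel: Elm.
That leaves Cedar and Larch with no forced order relative to Hazel — 2.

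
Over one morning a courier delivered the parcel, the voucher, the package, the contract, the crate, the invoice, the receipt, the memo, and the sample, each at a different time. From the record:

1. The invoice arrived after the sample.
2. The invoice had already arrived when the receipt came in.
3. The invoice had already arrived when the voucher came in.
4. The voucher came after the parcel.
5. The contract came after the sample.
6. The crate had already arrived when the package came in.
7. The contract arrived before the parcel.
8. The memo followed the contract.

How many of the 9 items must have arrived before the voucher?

4

Directly stated before the voucher: the invoice and the parcel.
The contract reaches the voucher via the contract → the parcel → the voucher.
The sample reaches the voucher via the sample → the invoice → the voucher.
That's the contract, the invoice, the parcel, and the sample — 4 in all.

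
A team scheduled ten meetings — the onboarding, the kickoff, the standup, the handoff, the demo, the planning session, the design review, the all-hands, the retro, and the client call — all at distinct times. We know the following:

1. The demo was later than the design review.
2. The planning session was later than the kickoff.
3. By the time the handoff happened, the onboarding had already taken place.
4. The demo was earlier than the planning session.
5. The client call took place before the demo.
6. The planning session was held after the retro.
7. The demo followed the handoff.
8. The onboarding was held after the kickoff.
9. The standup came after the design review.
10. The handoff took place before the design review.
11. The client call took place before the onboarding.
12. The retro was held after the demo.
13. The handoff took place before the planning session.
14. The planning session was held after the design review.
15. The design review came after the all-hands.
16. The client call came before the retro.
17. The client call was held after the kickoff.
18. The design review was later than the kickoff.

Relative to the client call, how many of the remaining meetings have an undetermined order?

1

Forced before the client call: the kickoff; forced after the client call: the demo, the design review, the handoff, the onboarding, the planning session, the retro, and the standup.
That leaves the all-hands with no forced order relative to the client call — 1.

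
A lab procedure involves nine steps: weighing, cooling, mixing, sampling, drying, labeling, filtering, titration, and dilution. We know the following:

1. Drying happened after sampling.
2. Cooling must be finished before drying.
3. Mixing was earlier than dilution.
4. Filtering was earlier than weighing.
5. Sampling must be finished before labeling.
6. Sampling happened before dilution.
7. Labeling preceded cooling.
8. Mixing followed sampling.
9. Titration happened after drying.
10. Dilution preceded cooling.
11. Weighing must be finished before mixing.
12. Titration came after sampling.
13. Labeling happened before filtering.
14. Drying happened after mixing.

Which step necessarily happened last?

titration

Every other step has a chain of constraints placing it before titration, so titration is last.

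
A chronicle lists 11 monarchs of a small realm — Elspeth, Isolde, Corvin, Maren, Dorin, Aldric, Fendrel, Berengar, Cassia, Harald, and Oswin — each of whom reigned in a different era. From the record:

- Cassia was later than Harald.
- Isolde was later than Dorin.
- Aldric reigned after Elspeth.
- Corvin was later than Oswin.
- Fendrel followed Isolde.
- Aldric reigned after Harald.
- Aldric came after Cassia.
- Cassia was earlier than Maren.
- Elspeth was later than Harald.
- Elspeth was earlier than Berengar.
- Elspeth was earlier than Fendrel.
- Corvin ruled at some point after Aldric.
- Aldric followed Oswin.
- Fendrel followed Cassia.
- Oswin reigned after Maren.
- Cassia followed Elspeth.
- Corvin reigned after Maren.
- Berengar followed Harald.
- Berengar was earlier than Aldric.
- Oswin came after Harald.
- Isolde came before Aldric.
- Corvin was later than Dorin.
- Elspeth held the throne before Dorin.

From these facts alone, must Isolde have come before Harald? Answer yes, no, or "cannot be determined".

Tracing the constraints gives Harald → Elspeth → Dorin → Isolde, so Harald must come before Isolde.
That means Isolde cannot be before Harald.

no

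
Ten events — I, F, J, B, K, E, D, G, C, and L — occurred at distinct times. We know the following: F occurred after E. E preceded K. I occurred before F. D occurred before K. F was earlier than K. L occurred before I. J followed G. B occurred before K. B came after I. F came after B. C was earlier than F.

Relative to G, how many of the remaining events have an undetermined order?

8

Forced after G: J.
That leaves B, C, D, E, F, I, K, and L with no forced order relative to G — 8.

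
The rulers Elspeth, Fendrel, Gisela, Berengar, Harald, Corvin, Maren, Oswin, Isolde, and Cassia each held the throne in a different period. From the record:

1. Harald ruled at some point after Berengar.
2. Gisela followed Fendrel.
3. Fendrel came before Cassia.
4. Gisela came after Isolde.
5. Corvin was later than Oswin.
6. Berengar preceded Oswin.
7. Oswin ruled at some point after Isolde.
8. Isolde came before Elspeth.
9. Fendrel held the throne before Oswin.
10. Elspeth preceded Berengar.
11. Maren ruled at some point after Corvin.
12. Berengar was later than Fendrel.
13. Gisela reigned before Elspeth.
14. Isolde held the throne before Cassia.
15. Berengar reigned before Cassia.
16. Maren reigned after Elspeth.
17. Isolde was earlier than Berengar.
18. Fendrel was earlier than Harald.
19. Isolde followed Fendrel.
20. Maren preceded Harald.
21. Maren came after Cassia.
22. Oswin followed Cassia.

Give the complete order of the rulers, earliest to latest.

Fendrel, Isolde, Gisela, Elspeth, Berengar, Cassia, Oswin, Corvin, Maren, Harald

The constraints fix every adjacent pair, so only one ordering works:
Fendrel → Isolde → Gisela → Elspeth → Berengar → Cassia → Oswin → Corvin → Maren → Harald.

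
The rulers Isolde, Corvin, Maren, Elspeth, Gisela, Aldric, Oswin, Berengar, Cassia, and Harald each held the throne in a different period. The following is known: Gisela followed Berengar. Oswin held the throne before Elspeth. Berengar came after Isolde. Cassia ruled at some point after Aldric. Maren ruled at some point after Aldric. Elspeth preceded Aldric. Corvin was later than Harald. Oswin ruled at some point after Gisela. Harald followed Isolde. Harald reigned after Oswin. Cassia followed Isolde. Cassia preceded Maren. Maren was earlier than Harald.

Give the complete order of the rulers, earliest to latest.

Isolde, Berengar, Gisela, Oswin, Elspeth, Aldric, Cassia, Maren, Harald, Corvin

The constraints fix every adjacent pair, so only one ordering works:
Isolde → Berengar → Gisela → Oswin → Elspeth → Aldric → Cassia → Maren → Harald → Corvin.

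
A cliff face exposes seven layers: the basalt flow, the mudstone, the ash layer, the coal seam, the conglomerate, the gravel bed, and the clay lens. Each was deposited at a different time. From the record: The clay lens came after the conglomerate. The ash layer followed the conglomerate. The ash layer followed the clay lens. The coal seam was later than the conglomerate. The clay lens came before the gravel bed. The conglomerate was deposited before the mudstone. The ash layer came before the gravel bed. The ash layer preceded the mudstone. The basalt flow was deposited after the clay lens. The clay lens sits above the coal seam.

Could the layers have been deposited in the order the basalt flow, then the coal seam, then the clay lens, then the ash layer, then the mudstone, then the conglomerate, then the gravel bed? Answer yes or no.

no

The constraints require the conglomerate before the coal seam, but in the proposed sequence the coal seam appears ahead of the conglomerate. That one violation is enough.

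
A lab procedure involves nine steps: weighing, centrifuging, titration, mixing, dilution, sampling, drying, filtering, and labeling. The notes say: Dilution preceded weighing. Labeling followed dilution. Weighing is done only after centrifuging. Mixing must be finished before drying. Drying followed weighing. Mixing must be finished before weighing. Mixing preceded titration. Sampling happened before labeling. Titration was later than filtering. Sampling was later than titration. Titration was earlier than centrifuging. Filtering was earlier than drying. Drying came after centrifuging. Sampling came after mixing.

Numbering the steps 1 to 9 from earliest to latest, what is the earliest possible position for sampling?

4

Filtering, mixing, and titration must all come before sampling — 3 forced predecessors.
Nothing else is forced ahead of sampling, so its earliest slot is position 3 + 1 = 4.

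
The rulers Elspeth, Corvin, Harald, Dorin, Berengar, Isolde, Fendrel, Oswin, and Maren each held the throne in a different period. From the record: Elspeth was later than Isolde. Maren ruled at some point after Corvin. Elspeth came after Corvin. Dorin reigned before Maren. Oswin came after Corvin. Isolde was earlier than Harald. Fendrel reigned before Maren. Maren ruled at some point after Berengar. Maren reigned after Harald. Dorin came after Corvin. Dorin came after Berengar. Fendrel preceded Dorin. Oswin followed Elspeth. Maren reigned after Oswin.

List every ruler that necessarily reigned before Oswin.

Directly stated before Oswin: Corvin and Elspeth.
Isolde reaches Oswin via Isolde → Elspeth → Oswin.
No chain forces Berengar (or any of the others) ahead of Oswin.

Corvin, Elspeth, Isolde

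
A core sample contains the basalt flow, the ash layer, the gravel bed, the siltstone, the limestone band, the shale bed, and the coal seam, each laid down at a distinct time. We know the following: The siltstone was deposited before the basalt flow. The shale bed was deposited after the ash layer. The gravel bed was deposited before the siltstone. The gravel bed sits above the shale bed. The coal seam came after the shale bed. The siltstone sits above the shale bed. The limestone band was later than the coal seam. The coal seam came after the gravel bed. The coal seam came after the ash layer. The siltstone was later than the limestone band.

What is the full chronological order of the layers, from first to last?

The constraints fix every adjacent pair, so only one ordering works:
the ash layer → the shale bed → the gravel bed → the coal seam → the limestone band → the siltstone → the basalt flow.

the ash layer, the shale bed, the gravel bed, the coal seam, the limestone band, the siltstone, the basalt flow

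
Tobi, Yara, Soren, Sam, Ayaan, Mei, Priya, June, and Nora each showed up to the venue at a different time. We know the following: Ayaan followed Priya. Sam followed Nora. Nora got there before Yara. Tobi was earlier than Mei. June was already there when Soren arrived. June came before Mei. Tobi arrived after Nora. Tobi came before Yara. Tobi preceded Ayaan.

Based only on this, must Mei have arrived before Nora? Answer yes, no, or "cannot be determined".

no

Tracing the constraints gives Nora → Tobi → Mei, so Nora must come before Mei.
That means Mei cannot be before Nora.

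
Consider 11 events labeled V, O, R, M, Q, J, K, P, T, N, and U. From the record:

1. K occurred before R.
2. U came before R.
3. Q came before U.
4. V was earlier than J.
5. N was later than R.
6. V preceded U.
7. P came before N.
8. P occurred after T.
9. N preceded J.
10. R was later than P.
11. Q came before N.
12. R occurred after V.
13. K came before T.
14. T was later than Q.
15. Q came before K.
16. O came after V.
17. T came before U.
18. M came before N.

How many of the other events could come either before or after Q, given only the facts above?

3

Forced after Q: J, K, N, P, R, T, and U.
That leaves M, O, and V with no forced order relative to Q — 3.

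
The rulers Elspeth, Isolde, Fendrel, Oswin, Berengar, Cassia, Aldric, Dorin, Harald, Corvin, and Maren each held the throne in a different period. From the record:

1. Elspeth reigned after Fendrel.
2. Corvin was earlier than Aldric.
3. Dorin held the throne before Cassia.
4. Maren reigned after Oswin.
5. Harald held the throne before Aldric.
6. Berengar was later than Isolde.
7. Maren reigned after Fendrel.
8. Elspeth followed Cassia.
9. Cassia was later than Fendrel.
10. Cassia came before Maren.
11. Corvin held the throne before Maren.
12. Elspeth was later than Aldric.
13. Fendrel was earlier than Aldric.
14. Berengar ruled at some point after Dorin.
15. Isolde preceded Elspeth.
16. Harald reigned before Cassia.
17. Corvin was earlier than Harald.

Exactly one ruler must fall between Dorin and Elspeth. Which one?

Cassia

Tracing the constraints gives Dorin → Cassia → Elspeth, so Cassia sits after Dorin and before Elspeth.
No other ruler is forced both after Dorin and before Elspeth.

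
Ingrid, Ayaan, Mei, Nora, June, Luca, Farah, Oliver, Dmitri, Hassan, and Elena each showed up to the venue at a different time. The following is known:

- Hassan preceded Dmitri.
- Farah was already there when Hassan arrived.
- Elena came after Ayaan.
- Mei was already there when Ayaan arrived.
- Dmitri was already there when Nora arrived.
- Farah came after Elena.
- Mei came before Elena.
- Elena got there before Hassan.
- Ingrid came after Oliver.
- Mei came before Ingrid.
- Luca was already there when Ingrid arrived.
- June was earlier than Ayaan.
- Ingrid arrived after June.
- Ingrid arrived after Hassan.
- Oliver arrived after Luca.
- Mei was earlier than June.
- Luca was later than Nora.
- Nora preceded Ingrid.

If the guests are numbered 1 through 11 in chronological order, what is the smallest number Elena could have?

4

Ayaan, June, and Mei must all come before Elena — 3 forced predecessors.
Nothing else is forced ahead of Elena, so their earliest slot is position 3 + 1 = 4.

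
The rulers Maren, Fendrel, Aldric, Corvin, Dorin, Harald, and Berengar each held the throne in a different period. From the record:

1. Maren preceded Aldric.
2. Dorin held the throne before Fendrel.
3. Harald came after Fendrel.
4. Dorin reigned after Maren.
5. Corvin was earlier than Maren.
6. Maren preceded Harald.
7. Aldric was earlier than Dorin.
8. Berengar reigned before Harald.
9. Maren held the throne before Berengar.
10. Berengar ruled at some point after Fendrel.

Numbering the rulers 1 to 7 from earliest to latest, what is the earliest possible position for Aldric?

3

Corvin and Maren must both come before Aldric — 2 forced predecessors.
Nothing else is forced ahead of Aldric, so their earliest slot is position 2 + 1 = 3.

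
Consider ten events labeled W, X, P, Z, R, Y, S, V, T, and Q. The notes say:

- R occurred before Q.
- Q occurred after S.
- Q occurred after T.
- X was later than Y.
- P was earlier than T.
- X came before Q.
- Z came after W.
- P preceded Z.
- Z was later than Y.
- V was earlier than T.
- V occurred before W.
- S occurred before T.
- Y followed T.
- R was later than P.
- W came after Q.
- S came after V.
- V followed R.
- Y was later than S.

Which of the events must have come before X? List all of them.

P, R, S, T, V, Y

Directly stated before X: Y.
P reaches X via P → T → Y → X.
R reaches X via R → V → T → Y → X.
S reaches X via S → Y → X.
Likewise T and V each reach X by chaining the stated constraints.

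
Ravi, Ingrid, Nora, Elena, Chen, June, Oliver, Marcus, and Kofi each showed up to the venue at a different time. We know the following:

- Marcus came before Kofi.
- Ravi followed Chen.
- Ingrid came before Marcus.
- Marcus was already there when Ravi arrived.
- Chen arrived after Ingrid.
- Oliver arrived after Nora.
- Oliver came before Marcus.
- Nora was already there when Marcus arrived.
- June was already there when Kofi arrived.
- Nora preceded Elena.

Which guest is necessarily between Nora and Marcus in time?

Tracing the constraints gives Nora → Oliver → Marcus, so Oliver sits after Nora and before Marcus.
No other guest is forced both after Nora and before Marcus.

Oliver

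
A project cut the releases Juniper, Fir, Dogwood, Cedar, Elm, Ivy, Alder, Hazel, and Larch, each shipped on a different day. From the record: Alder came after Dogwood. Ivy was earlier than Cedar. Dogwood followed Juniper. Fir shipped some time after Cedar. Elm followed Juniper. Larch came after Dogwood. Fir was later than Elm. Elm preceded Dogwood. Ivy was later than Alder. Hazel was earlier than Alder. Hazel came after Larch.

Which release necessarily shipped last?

Every other release has a chain of constraints placing it before Fir, so Fir is last.

Fir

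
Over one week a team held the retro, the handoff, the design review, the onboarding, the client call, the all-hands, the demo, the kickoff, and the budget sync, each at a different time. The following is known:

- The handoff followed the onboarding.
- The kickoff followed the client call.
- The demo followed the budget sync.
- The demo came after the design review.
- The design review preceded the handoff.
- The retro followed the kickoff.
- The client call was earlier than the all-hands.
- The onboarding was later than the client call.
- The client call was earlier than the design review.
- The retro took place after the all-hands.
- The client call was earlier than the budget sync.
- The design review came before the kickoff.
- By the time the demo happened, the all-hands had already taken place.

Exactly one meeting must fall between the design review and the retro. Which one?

the kickoff

Tracing the constraints gives the design review → the kickoff → the retro, so the kickoff sits after the design review and before the retro.
No other meeting is forced both after the design review and before the retro.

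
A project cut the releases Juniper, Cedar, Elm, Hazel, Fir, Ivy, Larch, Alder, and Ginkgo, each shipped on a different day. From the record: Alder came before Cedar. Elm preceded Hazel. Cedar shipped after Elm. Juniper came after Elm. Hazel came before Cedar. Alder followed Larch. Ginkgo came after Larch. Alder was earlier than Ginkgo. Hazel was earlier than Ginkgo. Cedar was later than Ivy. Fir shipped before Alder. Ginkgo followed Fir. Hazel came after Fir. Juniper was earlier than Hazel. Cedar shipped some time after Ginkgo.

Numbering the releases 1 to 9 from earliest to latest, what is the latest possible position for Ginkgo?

8

Ginkgo must come before Cedar — 1 release forced after it.
Everything else can be placed before Ginkgo in some valid order, so Ginkgo can sit as late as position 9 − 1 = 8.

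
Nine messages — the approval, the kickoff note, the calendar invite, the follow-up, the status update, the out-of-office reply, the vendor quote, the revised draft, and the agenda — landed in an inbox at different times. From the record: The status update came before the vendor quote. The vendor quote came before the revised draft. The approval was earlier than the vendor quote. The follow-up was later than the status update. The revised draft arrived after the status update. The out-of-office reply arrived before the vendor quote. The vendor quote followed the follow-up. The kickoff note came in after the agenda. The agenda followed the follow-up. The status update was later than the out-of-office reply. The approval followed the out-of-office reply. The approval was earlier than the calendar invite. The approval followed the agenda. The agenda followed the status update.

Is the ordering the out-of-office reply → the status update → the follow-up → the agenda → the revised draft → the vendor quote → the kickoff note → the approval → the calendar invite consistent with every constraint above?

no

The constraints require the approval before the vendor quote, but in the proposed sequence the vendor quote appears ahead of the approval. That one violation is enough.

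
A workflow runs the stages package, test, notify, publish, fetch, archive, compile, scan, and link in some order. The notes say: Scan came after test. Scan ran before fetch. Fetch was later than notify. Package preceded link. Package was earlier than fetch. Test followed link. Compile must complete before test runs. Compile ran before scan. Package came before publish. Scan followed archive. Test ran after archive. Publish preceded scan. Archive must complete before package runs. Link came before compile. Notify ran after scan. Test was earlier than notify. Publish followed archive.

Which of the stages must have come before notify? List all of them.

archive, compile, link, package, publish, scan, test

Directly stated before notify: scan and test.
Archive reaches notify via archive → scan → notify.
Compile reaches notify via compile → scan → notify.
Link reaches notify via link → test → notify.
Likewise package and publish each reach notify by chaining the stated constraints.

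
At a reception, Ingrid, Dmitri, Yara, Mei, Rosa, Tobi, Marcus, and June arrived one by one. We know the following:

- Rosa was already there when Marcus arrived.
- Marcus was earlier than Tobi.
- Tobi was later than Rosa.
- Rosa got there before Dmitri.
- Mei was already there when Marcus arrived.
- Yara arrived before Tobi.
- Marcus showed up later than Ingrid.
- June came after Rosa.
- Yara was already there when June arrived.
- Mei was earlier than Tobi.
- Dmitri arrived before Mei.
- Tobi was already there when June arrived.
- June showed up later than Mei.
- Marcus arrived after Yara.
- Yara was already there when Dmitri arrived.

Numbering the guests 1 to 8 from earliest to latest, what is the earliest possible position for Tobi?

Dmitri, Ingrid, Marcus, Mei, Rosa, and Yara must all come before Tobi — 6 forced predecessors.
Nothing else is forced ahead of Tobi, so their earliest slot is position 6 + 1 = 7.

7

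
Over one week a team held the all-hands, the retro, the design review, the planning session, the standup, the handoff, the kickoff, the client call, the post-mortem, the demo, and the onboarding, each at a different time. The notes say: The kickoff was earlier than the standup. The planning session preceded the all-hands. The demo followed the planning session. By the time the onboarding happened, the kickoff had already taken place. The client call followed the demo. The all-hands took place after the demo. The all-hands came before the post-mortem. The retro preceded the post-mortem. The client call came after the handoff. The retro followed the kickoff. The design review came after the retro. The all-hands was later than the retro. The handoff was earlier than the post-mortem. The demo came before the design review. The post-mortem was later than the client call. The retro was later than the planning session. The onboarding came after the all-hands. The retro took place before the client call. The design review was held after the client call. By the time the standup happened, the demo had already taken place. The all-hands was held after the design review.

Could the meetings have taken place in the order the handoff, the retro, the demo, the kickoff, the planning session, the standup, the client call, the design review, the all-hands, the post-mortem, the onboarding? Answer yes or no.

no

The constraints require the planning session before the retro, but in the proposed sequence the retro appears ahead of the planning session. That one violation is enough.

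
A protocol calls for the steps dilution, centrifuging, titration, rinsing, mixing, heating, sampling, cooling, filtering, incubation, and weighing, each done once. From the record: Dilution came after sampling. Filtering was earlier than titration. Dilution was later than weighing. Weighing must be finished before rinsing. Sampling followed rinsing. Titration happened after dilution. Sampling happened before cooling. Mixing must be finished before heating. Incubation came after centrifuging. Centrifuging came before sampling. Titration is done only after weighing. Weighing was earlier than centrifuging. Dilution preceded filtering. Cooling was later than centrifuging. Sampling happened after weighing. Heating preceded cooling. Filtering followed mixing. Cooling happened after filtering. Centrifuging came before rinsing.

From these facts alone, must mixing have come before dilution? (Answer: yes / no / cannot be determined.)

cannot be determined

No chain of stated constraints runs from mixing to dilution, and none runs from dilution to mixing either.
So the relative order of mixing and dilution is not fixed by the given facts.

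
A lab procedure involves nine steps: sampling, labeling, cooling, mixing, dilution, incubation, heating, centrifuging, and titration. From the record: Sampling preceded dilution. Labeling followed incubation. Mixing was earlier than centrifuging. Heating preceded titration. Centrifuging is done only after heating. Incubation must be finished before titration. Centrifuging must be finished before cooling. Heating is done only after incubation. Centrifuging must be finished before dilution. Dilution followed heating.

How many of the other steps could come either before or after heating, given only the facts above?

Forced before heating: incubation; forced after heating: centrifuging, cooling, dilution, and titration.
That leaves labeling, mixing, and sampling with no forced order relative to heating — 3.

3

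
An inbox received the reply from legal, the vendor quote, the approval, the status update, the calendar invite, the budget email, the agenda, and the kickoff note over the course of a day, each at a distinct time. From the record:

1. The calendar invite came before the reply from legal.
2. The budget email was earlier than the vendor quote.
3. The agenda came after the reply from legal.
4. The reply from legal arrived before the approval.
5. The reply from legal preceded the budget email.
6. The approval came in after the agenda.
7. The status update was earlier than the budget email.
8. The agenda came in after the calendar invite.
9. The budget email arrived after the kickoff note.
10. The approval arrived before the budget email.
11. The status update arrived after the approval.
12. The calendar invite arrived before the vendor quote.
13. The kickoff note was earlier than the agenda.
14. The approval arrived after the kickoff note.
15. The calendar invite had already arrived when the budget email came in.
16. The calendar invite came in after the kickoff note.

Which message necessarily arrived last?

Every other message has a chain of constraints placing it before the vendor quote, so the vendor quote is last.

the vendor quote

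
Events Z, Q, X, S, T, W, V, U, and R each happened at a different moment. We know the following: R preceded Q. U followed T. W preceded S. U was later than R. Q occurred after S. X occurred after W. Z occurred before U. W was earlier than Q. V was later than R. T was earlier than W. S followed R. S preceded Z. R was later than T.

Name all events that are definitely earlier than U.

R, S, T, W, Z

Directly stated before U: R, T, and Z.
S reaches U via S → Z → U.
W reaches U via W → S → Z → U.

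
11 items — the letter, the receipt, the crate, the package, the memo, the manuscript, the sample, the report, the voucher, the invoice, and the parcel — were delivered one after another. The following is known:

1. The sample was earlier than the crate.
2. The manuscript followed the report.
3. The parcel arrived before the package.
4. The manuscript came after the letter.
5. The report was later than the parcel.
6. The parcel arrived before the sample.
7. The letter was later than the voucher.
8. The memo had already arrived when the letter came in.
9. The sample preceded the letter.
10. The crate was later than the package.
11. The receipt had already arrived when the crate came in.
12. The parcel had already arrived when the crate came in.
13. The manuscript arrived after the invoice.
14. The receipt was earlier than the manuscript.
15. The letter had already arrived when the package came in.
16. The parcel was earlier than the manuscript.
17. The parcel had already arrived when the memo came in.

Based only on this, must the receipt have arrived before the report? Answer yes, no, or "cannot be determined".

cannot be determined

No chain of stated constraints runs from the receipt to the report, and none runs from the report to the receipt either.
So the relative order of the receipt and the report is not fixed by the given facts.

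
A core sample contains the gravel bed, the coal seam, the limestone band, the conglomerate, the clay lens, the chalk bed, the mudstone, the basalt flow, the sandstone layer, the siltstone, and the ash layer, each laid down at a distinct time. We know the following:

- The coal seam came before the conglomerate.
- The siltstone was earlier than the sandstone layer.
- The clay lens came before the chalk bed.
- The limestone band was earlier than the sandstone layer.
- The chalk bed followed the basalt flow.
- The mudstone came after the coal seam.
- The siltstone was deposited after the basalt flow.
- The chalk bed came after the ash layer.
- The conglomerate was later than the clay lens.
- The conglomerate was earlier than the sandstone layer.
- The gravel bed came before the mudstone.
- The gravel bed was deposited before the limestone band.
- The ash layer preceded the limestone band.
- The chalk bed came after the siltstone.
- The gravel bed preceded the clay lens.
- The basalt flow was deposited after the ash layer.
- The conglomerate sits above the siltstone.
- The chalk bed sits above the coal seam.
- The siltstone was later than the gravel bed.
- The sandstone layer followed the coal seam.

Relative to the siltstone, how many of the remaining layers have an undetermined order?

4

Forced before the siltstone: the ash layer, the basalt flow, and the gravel bed; forced after the siltstone: the chalk bed, the conglomerate, and the sandstone layer.
That leaves the clay lens, the coal seam, the limestone band, and the mudstone with no forced order relative to the siltstone — 4.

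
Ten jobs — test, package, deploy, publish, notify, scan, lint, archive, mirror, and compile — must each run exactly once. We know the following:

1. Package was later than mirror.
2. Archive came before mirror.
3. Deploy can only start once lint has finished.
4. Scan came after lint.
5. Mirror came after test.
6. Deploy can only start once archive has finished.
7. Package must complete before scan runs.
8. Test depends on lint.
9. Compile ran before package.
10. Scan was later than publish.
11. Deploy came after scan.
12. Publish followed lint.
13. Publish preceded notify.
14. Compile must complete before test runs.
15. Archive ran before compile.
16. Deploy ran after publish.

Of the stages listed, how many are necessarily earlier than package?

5

Directly stated before package: compile and mirror.
Archive reaches package via archive → compile → package.
Lint reaches package via lint → test → mirror → package.
Test reaches package via test → mirror → package.
No chain forces scan (or any of the others) ahead of package.
That's archive, compile, lint, mirror, and test — 5 in all.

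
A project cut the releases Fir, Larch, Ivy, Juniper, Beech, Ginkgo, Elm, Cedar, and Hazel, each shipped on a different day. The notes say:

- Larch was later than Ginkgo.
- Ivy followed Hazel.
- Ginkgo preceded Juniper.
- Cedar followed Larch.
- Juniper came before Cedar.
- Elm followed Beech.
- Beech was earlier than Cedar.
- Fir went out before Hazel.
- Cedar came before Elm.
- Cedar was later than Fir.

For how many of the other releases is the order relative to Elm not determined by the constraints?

2

Forced before Elm: Beech, Cedar, Fir, Ginkgo, Juniper, and Larch.
That leaves Hazel and Ivy with no forced order relative to Elm — 2.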